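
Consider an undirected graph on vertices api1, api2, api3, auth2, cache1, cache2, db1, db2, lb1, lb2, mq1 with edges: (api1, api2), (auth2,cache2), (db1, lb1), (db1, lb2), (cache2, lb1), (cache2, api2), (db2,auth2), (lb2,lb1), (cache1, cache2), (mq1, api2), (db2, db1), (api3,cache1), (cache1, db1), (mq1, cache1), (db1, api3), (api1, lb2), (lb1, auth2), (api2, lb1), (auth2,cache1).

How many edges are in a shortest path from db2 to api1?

3

Distance 0: db2.
Distance 1: auth2, db1.
Distance 2: api3, cache1, cache2, lb1, lb2.
Distance 3: api1, api2, mq1 — contains api1.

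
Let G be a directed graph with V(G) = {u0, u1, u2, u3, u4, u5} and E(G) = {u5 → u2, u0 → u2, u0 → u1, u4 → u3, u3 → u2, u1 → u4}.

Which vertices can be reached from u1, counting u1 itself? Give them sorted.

Start at u1.
Its neighbours: u4.
Then their neighbours: u3.
Then next layer: u2.
Nothing further is reachable.

u1, u2, u3, u4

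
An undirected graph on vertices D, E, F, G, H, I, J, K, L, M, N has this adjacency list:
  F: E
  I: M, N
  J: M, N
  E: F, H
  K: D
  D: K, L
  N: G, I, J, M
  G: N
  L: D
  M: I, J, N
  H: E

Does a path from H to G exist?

No

Explore from H.
Distance 1: reach E.
Distance 2: reach F.
The search is exhausted without reaching G; it lies in a different component.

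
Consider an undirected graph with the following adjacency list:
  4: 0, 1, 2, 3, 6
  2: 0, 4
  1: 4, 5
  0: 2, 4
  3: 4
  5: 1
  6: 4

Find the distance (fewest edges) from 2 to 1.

Distance 0: 2.
Distance 1: 0, 4.
Distance 2: 1, 3, 6 — contains 1.

2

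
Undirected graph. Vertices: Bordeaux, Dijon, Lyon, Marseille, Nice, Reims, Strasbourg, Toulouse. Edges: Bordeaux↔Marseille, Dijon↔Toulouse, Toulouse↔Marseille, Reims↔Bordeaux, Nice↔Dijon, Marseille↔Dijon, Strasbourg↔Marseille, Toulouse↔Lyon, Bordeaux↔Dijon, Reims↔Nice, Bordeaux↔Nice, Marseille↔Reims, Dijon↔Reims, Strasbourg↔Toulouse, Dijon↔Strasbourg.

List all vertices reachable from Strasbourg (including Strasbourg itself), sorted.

Start at Strasbourg.
Its neighbours: Dijon, Marseille, Toulouse.
Then their neighbours: Bordeaux, Lyon, Nice, Reims.
Every vertex is now reached.

Bordeaux, Dijon, Lyon, Marseille, Nice, Reims, Strasbourg, Toulouse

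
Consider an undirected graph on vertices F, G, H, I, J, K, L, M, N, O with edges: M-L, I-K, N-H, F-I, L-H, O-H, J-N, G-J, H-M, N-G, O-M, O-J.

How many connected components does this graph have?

From F: component {F, I, K}.
From G: component {G, H, J, L, M, N, O}.
That's 2 components.

2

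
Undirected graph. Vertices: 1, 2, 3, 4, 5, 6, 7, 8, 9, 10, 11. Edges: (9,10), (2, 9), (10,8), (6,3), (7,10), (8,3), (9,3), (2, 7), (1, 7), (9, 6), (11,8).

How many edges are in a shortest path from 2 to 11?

4

Distance 0: 2.
Distance 1: 7, 9.
Distance 2: 1, 3, 6, 10.
Distance 3: 8.
Distance 4: 11 — contains 11.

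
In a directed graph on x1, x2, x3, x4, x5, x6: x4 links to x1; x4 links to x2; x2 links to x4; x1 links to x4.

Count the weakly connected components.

From x1: component {x1, x2, x4}.
From x3: component {x3}.
From x5: component {x5}.
From x6: component {x6}.
That's 4 components.

4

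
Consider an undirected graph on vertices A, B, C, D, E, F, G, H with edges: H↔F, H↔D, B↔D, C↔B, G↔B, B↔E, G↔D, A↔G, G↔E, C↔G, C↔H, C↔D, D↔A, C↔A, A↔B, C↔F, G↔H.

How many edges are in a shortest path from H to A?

Distance 0: H.
Distance 1: C, D, F, G.
Distance 2: A, B, E — contains A.

2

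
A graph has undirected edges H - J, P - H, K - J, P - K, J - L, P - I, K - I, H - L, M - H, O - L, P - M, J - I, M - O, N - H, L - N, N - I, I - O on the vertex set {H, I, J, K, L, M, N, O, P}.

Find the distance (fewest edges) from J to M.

Distance 0: J.
Distance 1: H, I, K, L.
Distance 2: M, N, O, P — contains M.

2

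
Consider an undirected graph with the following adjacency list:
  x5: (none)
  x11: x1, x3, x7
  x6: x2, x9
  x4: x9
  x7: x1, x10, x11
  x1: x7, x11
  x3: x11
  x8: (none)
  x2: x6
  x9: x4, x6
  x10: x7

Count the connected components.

From x1: component {x1, x3, x7, x10, x11}.
From x2: component {x2, x4, x6, x9}.
From x5: component {x5}.
From x8: component {x8}.
That's 4 components.

4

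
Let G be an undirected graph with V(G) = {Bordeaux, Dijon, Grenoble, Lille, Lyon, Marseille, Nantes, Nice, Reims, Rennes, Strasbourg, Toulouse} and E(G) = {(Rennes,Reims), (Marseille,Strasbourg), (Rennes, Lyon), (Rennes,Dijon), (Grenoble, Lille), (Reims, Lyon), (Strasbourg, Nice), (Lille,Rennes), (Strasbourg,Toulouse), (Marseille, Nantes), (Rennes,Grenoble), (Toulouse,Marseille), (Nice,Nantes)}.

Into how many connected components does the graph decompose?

From Bordeaux: component {Bordeaux}.
From Dijon: component {Dijon, Grenoble, Lille, Lyon, Reims, Rennes}.
From Marseille: component {Marseille, Nantes, Nice, Strasbourg, Toulouse}.
That's 3 components.

3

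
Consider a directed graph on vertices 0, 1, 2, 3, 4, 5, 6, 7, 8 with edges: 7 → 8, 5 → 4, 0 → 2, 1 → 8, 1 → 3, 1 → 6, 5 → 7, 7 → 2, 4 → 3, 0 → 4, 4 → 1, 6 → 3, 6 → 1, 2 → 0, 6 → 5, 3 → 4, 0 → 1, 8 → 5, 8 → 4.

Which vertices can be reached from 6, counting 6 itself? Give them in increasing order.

Start at 6.
Its neighbours: 1, 3, 5.
Then their neighbours: 4, 7, 8.
Then next layer: 2.
Then next layer: 0.
Every vertex is now reached.

0, 1, 2, 3, 4, 5, 6, 7, 8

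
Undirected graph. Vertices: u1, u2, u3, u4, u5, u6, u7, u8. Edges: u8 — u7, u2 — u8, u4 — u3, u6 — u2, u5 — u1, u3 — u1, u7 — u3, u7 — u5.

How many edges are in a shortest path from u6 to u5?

4

Distance 0: u6.
Distance 1: u2.
Distance 2: u8.
Distance 3: u7.
Distance 4: u3, u5 — contains u5.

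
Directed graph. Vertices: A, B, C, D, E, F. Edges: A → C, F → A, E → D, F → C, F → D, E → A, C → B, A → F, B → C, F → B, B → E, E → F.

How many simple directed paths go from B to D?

3

B→E→A→F→D
B→E→D
B→E→F→D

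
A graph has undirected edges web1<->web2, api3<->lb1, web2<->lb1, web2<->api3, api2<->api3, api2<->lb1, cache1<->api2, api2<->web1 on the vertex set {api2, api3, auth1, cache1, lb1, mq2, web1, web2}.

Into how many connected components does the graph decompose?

From api2: component {api2, api3, cache1, lb1, web1, web2}.
From auth1: component {auth1}.
From mq2: component {mq2}.
That's 3 components.

3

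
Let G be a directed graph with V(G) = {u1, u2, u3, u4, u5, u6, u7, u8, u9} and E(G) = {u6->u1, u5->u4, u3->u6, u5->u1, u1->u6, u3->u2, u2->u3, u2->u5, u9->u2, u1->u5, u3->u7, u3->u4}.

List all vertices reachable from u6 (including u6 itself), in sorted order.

u1, u4, u5, u6

Start at u6.
Its neighbours: u1.
Then their neighbours: u5.
Then next layer: u4.
Nothing further is reachable.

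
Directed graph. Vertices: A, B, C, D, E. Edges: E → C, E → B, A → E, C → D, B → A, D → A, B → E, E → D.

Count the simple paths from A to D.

2

A→E→C→D
A→E→D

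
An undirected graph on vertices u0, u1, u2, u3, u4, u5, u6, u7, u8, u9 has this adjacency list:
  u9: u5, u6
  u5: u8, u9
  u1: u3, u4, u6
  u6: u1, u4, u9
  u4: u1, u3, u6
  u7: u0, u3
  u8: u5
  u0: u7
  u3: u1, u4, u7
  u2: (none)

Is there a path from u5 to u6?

Yes

Explore from u5.
Distance 1: reach u8, u9.
Distance 2: reach u6.
Found u6.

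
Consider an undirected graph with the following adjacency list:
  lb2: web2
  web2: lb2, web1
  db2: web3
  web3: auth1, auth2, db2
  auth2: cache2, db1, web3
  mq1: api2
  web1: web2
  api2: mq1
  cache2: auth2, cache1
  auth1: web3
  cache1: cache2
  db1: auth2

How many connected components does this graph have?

From api2: component {api2, mq1}.
From auth1: component {auth1, auth2, cache1, cache2, db1, db2, web3}.
From lb2: component {lb2, web1, web2}.
That's 3 components.

3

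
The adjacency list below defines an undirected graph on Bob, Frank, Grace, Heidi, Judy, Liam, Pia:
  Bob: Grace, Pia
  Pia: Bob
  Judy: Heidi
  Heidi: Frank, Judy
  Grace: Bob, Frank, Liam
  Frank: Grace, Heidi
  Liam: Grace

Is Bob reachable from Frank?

Explore from Frank.
Distance 1: reach Grace, Heidi.
Distance 2: reach Bob, Judy, Liam.
Found Bob.

Yes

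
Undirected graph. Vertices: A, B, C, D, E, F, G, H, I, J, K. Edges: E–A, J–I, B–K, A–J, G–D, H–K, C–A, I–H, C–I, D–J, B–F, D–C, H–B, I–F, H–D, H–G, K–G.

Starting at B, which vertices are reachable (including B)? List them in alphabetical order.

A, B, C, D, E, F, G, H, I, J, K

Start at B.
Its neighbours: F, H, K.
Then their neighbours: D, G, I.
Then next layer: C, J.
Then next layer: A.
Then next layer: E.
Every vertex is now reached.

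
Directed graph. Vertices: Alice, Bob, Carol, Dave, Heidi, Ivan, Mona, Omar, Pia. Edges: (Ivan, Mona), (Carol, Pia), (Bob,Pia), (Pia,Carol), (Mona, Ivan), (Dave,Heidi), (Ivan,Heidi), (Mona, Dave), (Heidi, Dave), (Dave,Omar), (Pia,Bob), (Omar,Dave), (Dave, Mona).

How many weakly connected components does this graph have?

3

From Alice: component {Alice}.
From Bob: component {Bob, Carol, Pia}.
From Dave: component {Dave, Heidi, Ivan, Mona, Omar}.
That's 3 components.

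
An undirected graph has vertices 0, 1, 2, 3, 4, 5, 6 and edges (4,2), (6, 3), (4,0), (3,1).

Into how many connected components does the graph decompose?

From 0: component {0, 2, 4}.
From 1: component {1, 3, 6}.
From 5: component {5}.
That's 3 components.

3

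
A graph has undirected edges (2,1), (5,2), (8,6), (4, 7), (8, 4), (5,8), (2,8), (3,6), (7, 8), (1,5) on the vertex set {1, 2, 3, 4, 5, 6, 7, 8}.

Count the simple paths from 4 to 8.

4–7–8
4–8

2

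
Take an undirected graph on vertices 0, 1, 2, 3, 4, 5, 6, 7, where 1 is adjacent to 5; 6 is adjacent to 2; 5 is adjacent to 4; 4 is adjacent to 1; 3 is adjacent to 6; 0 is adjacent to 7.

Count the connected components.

3

From 0: component {0, 7}.
From 1: component {1, 4, 5}.
From 2: component {2, 3, 6}.
That's 3 components.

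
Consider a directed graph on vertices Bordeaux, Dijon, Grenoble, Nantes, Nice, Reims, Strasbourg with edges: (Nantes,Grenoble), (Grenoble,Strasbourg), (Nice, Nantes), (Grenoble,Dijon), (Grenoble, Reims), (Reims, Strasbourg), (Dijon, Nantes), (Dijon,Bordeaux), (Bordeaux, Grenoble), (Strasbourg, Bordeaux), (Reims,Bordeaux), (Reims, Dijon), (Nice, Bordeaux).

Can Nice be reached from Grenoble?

No

Explore from Grenoble.
Distance 1: reach Dijon, Reims, Strasbourg.
Distance 2: reach Bordeaux, Nantes.
The search from Grenoble is exhausted; no directed path reaches Nice.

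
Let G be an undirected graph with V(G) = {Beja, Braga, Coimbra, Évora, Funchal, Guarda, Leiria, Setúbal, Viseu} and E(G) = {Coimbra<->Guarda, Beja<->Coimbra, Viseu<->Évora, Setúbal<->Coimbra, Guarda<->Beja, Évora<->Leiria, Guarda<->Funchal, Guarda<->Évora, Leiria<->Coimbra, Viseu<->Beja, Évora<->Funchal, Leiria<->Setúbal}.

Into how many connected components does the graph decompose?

2

From Beja: component {Beja, Coimbra, Évora, Funchal, Guarda, Leiria, Setúbal, Viseu}.
From Braga: component {Braga}.
That's 2 components.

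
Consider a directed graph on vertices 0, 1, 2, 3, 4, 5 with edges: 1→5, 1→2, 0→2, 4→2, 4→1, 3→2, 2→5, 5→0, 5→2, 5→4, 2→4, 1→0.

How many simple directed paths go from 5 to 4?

5→0→2→4
5→2→4
5→4

3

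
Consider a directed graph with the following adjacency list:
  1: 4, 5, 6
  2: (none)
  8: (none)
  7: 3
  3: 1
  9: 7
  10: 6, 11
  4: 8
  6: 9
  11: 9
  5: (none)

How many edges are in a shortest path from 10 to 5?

Distance 0: 10.
Distance 1: 6, 11.
Distance 2: 9.
Distance 3: 7.
Distance 4: 3.
Distance 5: 1.
Distance 6: 4, 5 — contains 5.

6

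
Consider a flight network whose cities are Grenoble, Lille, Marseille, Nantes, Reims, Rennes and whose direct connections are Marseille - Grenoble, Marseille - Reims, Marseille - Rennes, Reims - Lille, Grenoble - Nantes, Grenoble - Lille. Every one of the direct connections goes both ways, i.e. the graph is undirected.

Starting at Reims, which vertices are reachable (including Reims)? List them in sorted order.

Grenoble, Lille, Marseille, Nantes, Reims, Rennes

Start at Reims.
Its neighbours: Lille, Marseille.
Then their neighbours: Grenoble, Rennes.
Then next layer: Nantes.
Every vertex is now reached.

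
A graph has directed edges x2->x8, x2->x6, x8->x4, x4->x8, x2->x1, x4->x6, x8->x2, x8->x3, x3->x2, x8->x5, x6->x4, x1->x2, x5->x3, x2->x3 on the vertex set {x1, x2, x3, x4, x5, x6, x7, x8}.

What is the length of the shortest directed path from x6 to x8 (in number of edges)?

Distance 0: x6.
Distance 1: x4.
Distance 2: x8 — contains x8.

2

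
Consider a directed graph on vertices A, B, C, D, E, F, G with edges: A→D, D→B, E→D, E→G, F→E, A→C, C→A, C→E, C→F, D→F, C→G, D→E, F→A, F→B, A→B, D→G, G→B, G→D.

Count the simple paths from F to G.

F→A→C→E→D→G
F→A→C→E→G
F→A→C→G
F→A→D→E→G
F→A→D→G
F→E→D→G
F→E→G

7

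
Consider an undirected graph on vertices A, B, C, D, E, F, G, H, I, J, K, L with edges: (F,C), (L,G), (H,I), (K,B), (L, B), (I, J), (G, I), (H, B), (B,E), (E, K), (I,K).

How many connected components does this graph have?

From A: component {A}.
From B: component {B, E, G, H, I, J, K, L}.
From C: component {C, F}.
From D: component {D}.
That's 4 components.

4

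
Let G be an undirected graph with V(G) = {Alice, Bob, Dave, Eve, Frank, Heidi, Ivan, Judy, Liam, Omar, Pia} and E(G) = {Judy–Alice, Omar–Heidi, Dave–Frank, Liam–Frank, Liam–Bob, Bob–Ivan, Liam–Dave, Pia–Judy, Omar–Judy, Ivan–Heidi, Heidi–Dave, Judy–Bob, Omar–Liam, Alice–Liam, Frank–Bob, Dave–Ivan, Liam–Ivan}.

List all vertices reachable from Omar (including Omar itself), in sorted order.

Alice, Bob, Dave, Frank, Heidi, Ivan, Judy, Liam, Omar, Pia

Start at Omar.
Its neighbours: Heidi, Judy, Liam.
Then their neighbours: Alice, Bob, Dave, Frank, Ivan, Pia.
Nothing further is reachable.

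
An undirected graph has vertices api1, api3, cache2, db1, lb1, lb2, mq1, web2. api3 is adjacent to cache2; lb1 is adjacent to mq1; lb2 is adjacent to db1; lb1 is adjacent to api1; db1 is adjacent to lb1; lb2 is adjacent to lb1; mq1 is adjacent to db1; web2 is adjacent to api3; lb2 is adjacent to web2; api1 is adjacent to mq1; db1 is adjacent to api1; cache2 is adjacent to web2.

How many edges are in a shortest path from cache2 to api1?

Distance 0: cache2.
Distance 1: api3, web2.
Distance 2: lb2.
Distance 3: db1, lb1.
Distance 4: api1, mq1 — contains api1.

4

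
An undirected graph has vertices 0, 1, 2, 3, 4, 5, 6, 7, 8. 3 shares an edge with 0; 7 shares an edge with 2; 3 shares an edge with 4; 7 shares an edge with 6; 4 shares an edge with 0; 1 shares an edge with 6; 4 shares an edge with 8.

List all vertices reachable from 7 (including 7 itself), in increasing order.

Start at 7.
Its neighbours: 2, 6.
Then their neighbours: 1.
Nothing further is reachable.

1, 2, 6, 7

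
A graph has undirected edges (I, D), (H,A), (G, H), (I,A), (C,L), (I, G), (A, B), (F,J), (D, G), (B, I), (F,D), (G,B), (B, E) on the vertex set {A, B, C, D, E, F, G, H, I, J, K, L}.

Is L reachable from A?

Explore from A.
Distance 1: reach B, H, I.
Distance 2: reach D, E, G.
Distance 3: reach F.
Distance 4: reach J.
The search is exhausted without reaching L; it lies in a different component.

No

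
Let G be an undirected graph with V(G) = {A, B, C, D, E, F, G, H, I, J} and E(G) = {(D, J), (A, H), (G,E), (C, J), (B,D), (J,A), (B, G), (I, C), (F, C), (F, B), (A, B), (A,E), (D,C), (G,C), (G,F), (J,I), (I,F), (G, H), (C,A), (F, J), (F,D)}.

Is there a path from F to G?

Explore from F.
Distance 1: reach B, C, D, G, I, J.
Found G.

Yes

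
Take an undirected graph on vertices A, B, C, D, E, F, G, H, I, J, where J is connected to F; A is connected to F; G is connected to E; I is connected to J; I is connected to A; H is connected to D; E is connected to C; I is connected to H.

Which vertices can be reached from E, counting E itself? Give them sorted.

Start at E.
Its neighbours: C, G.
Nothing further is reachable.

C, E, G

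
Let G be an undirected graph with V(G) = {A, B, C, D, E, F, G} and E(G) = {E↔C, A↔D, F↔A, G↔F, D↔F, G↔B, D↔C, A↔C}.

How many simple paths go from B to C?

B–G–F–A–C
B–G–F–A–D–C
B–G–F–D–A–C
B–G–F–D–C

4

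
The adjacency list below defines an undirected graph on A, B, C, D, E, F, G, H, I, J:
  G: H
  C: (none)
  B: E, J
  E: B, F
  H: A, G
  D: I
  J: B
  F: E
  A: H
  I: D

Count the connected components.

4

From A: component {A, G, H}.
From B: component {B, E, F, J}.
From C: component {C}.
From D: component {D, I}.
That's 4 components.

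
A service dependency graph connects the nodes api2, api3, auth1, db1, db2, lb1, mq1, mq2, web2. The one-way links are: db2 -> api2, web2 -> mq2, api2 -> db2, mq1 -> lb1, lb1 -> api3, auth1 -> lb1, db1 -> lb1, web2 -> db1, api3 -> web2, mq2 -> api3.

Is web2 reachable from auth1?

Explore from auth1.
Distance 1: reach lb1.
Distance 2: reach api3.
Distance 3: reach web2.
Found web2.

Yes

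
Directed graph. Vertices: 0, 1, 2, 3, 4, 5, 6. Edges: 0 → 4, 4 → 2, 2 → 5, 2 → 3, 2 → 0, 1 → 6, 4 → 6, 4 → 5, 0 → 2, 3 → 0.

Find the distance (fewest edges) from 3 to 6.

Distance 0: 3.
Distance 1: 0.
Distance 2: 2, 4.
Distance 3: 5, 6 — contains 6.

3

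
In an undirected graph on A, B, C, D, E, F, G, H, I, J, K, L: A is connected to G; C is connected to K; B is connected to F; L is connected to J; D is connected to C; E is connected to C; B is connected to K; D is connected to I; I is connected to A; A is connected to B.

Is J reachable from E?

Explore from E.
Distance 1: reach C.
Distance 2: reach D, K.
Distance 3: reach B, I.
Distance 4: reach A, F.
Distance 5: reach G.
The search is exhausted without reaching J; it lies in a different component.

No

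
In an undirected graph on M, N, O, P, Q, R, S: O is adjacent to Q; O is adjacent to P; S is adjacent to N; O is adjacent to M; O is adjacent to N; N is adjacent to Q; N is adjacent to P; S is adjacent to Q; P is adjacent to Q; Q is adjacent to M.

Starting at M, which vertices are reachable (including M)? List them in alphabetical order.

Start at M.
Its neighbours: O, Q.
Then their neighbours: N, P, S.
Nothing further is reachable.

M, N, O, P, Q, S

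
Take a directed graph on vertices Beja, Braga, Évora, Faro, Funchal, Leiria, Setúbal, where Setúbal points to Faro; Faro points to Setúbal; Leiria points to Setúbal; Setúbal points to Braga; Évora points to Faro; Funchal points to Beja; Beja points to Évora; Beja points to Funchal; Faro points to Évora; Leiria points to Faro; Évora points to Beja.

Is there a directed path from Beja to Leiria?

Explore from Beja.
Distance 1: reach Évora, Funchal.
Distance 2: reach Faro.
Distance 3: reach Setúbal.
Distance 4: reach Braga.
The search from Beja is exhausted; no directed path reaches Leiria.

No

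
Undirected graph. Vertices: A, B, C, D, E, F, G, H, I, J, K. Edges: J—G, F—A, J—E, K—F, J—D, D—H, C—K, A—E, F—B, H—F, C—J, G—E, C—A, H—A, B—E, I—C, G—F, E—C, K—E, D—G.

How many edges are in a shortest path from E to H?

Distance 0: E.
Distance 1: A, B, C, G, J, K.
Distance 2: D, F, H, I — contains H.

2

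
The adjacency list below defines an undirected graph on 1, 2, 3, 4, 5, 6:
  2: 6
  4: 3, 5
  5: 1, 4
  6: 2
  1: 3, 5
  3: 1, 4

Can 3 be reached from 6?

Explore from 6.
Distance 1: reach 2.
The search is exhausted without reaching 3; it lies in a different component.

No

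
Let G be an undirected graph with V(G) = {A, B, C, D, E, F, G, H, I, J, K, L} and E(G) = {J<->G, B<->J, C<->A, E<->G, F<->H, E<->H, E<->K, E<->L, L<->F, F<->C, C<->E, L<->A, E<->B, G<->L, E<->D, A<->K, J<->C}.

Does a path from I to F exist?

I has no edges, so nothing is reachable from it.

No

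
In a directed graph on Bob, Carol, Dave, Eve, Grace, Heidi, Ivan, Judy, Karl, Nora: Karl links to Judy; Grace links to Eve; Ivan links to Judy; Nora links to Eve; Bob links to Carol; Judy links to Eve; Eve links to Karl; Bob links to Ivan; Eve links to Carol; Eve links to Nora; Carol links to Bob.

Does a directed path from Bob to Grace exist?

No

Explore from Bob.
Distance 1: reach Carol, Ivan.
Distance 2: reach Judy.
Distance 3: reach Eve.
Distance 4: reach Karl, Nora.
The search from Bob is exhausted; no directed path reaches Grace.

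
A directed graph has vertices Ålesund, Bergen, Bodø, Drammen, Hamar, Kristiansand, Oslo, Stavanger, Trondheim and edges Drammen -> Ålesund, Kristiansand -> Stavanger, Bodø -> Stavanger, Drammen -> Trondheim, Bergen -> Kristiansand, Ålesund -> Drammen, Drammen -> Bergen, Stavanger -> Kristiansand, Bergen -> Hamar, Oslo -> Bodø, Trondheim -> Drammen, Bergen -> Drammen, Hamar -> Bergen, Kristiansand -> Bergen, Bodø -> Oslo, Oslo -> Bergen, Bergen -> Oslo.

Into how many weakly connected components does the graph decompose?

From Ålesund: component {Ålesund, Bergen, Bodø, Drammen, Hamar, Kristiansand, Oslo, Stavanger, Trondheim}.
That's 1 component.

1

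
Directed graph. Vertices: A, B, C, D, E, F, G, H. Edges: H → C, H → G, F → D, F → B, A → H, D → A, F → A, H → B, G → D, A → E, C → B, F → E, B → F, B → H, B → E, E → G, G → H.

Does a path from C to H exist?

Explore from C.
Distance 1: reach B.
Distance 2: reach E, F, H.
Found H.

Yes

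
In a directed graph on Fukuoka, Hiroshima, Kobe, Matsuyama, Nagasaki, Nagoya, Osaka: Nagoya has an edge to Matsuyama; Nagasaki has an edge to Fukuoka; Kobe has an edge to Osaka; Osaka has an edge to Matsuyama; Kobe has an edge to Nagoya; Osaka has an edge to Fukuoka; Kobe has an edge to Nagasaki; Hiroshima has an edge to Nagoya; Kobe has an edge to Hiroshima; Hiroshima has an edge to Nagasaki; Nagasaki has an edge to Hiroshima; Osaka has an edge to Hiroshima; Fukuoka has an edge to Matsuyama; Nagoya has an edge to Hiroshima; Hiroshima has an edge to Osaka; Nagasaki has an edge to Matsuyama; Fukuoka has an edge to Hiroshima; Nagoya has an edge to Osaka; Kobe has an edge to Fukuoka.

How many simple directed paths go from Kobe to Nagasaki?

8

Kobe→Fukuoka→Hiroshima→Nagasaki
Kobe→Hiroshima→Nagasaki
Kobe→Nagasaki
Kobe→Nagoya→Hiroshima→Nagasaki
Kobe→Nagoya→Osaka→Fukuoka→Hiroshima→Nagasaki
Kobe→Nagoya→Osaka→Hiroshima→Nagasaki
Kobe→Osaka→Fukuoka→Hiroshima→Nagasaki
Kobe→Osaka→Hiroshima→Nagasaki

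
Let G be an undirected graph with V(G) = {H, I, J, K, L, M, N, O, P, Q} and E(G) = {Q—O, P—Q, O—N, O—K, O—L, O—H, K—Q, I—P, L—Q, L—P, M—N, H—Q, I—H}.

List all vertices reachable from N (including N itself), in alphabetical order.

H, I, K, L, M, N, O, P, Q

Start at N.
Its neighbours: M, O.
Then their neighbours: H, K, L, Q.
Then next layer: I, P.
Nothing further is reachable.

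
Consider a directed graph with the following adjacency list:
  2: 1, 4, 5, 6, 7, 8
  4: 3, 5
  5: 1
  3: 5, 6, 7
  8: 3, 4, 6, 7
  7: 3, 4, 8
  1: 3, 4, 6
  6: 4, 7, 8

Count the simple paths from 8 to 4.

14

8→3→5→1→4
8→3→5→1→6→4
8→3→5→1→6→7→4
8→3→6→4
8→3→6→7→4
8→3→7→4
8→4
8→6→4
8→6→7→3→5→1→4
8→6→7→4
8→7→3→5→1→4
8→7→3→5→1→6→4
8→7→3→6→4
8→7→4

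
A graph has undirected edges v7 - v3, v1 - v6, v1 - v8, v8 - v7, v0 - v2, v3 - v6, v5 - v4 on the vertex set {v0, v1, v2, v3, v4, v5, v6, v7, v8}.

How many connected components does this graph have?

3

From v0: component {v0, v2}.
From v1: component {v1, v3, v6, v7, v8}.
From v4: component {v4, v5}.
That's 3 components.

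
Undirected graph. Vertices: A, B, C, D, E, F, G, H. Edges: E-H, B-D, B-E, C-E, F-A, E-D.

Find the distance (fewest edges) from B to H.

Distance 0: B.
Distance 1: D, E.
Distance 2: C, H — contains H.

2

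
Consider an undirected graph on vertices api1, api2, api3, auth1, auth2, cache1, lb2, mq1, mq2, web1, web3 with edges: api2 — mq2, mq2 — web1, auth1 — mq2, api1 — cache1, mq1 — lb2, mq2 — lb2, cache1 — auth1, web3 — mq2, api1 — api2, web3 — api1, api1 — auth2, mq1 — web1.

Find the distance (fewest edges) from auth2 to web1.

Distance 0: auth2.
Distance 1: api1.
Distance 2: api2, cache1, web3.
Distance 3: auth1, mq2.
Distance 4: lb2, web1 — contains web1.

4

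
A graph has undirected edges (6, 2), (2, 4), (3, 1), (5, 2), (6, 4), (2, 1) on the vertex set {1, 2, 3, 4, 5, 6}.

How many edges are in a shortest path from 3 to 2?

2

Distance 0: 3.
Distance 1: 1.
Distance 2: 2 — contains 2.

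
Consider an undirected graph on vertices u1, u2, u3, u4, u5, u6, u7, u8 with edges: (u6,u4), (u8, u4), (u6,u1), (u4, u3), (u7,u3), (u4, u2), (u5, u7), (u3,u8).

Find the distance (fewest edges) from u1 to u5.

Distance 0: u1.
Distance 1: u6.
Distance 2: u4.
Distance 3: u2, u3, u8.
Distance 4: u7.
Distance 5: u5 — contains u5.

5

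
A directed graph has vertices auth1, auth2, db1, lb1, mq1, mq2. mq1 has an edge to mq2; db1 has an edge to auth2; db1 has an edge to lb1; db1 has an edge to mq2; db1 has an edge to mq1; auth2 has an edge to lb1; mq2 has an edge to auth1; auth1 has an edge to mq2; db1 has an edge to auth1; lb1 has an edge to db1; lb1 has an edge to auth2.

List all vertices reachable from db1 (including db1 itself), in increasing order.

auth1, auth2, db1, lb1, mq1, mq2

Start at db1.
Its neighbours: auth1, auth2, lb1, mq1, mq2.
Every vertex is now reached.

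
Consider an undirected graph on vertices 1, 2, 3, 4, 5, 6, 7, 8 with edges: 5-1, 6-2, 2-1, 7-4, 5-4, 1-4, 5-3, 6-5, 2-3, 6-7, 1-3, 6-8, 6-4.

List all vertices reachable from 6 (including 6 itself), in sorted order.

1, 2, 3, 4, 5, 6, 7, 8

Start at 6.
Its neighbours: 2, 4, 5, 7, 8.
Then their neighbours: 1, 3.
Every vertex is now reached.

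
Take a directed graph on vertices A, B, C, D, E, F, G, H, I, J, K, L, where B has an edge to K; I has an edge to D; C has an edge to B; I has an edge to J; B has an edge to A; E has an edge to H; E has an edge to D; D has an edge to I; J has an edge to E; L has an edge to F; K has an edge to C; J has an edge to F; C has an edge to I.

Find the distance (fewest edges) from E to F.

Distance 0: E.
Distance 1: D, H.
Distance 2: I.
Distance 3: J.
Distance 4: F — contains F.

4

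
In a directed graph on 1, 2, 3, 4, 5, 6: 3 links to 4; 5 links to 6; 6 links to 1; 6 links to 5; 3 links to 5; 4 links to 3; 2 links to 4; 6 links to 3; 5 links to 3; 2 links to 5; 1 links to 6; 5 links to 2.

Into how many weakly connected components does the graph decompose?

1

From 1: component {1, 2, 3, 4, 5, 6}.
That's 1 component.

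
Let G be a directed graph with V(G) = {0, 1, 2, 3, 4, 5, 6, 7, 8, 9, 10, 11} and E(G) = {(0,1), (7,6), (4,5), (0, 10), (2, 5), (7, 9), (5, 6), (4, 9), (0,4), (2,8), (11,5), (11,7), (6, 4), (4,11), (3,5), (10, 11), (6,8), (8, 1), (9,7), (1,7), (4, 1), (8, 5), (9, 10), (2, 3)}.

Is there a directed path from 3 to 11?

Yes

Explore from 3.
Distance 1: reach 5.
Distance 2: reach 6.
Distance 3: reach 4, 8.
Distance 4: reach 1, 9, 11.
Found 11.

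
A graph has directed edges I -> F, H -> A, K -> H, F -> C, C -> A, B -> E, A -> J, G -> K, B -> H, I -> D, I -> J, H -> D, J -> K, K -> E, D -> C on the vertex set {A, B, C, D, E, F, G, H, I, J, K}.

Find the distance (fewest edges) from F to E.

Distance 0: F.
Distance 1: C.
Distance 2: A.
Distance 3: J.
Distance 4: K.
Distance 5: E, H — contains E.

5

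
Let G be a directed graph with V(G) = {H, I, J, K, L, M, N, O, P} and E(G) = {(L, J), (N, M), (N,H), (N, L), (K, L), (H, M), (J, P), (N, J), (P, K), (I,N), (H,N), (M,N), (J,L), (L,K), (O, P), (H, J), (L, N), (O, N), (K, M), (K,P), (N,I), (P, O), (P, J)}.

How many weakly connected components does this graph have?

1

From H: component {H, I, J, K, L, M, N, O, P}.
That's 1 component.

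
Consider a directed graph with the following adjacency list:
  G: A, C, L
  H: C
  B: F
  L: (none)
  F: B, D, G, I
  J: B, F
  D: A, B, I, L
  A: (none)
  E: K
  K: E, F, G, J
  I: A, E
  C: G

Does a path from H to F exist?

No

Explore from H.
Distance 1: reach C.
Distance 2: reach G.
Distance 3: reach A, L.
The search from H is exhausted; no directed path reaches F.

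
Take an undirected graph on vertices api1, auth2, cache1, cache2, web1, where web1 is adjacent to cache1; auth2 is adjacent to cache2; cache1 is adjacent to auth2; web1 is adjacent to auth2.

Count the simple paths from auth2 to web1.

auth2–cache1–web1
auth2–web1

2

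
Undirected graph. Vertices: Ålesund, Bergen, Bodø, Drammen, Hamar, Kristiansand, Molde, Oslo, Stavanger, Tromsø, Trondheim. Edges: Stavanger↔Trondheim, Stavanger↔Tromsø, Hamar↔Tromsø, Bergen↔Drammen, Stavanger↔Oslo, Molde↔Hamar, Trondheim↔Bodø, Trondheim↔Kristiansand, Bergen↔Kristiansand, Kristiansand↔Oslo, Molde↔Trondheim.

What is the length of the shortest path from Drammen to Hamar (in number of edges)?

5

Distance 0: Drammen.
Distance 1: Bergen.
Distance 2: Kristiansand.
Distance 3: Oslo, Trondheim.
Distance 4: Bodø, Molde, Stavanger.
Distance 5: Hamar, Tromsø — contains Hamar.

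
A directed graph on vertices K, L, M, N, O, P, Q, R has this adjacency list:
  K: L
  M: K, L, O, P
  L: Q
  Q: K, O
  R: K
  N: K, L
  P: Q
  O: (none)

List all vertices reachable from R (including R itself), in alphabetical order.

K, L, O, Q, R

Start at R.
Its neighbours: K.
Then their neighbours: L.
Then next layer: Q.
Then next layer: O.
Nothing further is reachable.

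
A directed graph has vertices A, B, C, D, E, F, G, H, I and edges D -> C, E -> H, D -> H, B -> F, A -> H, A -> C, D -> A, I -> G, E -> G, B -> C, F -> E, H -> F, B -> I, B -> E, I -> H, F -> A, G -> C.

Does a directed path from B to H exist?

Explore from B.
Distance 1: reach C, E, F, I.
Distance 2: reach A, G, H.
Found H.

Yes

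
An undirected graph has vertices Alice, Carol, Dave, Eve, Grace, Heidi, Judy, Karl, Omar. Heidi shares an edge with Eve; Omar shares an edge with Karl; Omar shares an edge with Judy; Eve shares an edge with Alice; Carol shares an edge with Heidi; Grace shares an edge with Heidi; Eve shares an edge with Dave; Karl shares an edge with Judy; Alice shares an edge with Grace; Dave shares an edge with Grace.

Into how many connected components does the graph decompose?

From Alice: component {Alice, Carol, Dave, Eve, Grace, Heidi}.
From Judy: component {Judy, Karl, Omar}.
That's 2 components.

2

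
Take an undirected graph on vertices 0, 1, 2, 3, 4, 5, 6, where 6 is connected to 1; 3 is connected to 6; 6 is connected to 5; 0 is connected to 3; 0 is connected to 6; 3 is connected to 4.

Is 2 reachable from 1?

Explore from 1.
Distance 1: reach 6.
Distance 2: reach 0, 3, 5.
Distance 3: reach 4.
The search is exhausted without reaching 2; it lies in a different component.

No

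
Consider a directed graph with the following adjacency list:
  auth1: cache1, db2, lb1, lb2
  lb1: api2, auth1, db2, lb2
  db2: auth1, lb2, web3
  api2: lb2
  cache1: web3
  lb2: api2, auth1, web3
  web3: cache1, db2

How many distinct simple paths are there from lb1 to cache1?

lb1→api2→lb2→auth1→cache1
lb1→api2→lb2→auth1→db2→web3→cache1
lb1→api2→lb2→web3→cache1
lb1→api2→lb2→web3→db2→auth1→cache1
lb1→auth1→cache1
lb1→auth1→db2→lb2→web3→cache1
lb1→auth1→db2→web3→cache1
lb1→auth1→lb2→web3→cache1
... and 9 more.

17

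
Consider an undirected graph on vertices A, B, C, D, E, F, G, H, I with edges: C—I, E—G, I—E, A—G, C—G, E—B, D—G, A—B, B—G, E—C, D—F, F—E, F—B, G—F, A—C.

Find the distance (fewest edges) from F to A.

2

Distance 0: F.
Distance 1: B, D, E, G.
Distance 2: A, C, I — contains A.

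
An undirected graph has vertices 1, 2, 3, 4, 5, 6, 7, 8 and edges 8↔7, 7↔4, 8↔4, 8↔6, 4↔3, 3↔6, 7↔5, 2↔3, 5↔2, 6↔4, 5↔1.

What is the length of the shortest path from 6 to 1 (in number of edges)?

Distance 0: 6.
Distance 1: 3, 4, 8.
Distance 2: 2, 7.
Distance 3: 5.
Distance 4: 1 — contains 1.

4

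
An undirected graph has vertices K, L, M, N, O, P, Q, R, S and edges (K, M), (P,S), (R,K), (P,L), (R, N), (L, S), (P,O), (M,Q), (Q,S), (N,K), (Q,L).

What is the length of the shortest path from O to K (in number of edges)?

Distance 0: O.
Distance 1: P.
Distance 2: L, S.
Distance 3: Q.
Distance 4: M.
Distance 5: K — contains K.

5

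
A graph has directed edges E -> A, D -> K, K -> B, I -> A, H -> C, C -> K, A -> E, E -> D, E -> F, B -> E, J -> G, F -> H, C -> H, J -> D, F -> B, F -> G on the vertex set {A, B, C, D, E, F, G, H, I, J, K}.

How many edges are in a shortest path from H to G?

6

Distance 0: H.
Distance 1: C.
Distance 2: K.
Distance 3: B.
Distance 4: E.
Distance 5: A, D, F.
Distance 6: G — contains G.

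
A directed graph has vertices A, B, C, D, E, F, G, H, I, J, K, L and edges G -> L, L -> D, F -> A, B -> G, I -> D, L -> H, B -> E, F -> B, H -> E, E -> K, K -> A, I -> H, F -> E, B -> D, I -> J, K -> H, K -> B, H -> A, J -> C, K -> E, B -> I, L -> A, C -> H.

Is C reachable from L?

Explore from L.
Distance 1: reach A, D, H.
Distance 2: reach E.
Distance 3: reach K.
Distance 4: reach B.
Distance 5: reach G, I.
Distance 6: reach J.
Distance 7: reach C.
Found C.

Yes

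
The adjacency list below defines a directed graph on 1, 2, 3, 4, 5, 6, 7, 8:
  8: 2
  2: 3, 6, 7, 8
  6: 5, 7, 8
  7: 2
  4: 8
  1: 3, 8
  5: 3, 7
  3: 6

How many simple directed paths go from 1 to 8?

1→3→6→5→7→2→8
1→3→6→7→2→8
1→3→6→8
1→8

4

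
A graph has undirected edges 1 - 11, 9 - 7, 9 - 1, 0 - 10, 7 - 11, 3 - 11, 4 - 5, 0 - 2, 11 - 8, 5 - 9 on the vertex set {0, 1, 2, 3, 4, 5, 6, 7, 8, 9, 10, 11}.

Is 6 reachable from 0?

No

Explore from 0.
Distance 1: reach 2, 10.
The search is exhausted without reaching 6; it lies in a different component.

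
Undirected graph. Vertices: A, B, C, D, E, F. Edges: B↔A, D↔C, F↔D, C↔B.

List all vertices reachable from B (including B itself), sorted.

Start at B.
Its neighbours: A, C.
Then their neighbours: D.
Then next layer: F.
Nothing further is reachable.

A, B, C, D, F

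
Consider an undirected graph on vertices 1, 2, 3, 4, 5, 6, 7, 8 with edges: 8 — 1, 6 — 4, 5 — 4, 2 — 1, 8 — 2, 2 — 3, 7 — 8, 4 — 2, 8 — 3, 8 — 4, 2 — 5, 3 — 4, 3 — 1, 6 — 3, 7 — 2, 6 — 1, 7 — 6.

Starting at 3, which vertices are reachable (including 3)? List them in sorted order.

1, 2, 3, 4, 5, 6, 7, 8

Start at 3.
Its neighbours: 1, 2, 4, 6, 8.
Then their neighbours: 5, 7.
Every vertex is now reached.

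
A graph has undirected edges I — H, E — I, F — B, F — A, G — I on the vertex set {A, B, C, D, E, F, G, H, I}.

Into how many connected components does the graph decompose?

From A: component {A, B, F}.
From C: component {C}.
From D: component {D}.
From E: component {E, G, H, I}.
That's 4 components.

4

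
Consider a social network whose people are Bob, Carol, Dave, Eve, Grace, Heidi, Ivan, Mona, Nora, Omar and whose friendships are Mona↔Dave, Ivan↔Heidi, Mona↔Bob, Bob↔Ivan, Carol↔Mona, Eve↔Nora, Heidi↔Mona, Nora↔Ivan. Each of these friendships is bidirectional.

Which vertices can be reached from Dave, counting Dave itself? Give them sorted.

Start at Dave.
Its neighbours: Mona.
Then their neighbours: Bob, Carol, Heidi.
Then next layer: Ivan.
Then next layer: Nora.
Then next layer: Eve.
Nothing further is reachable.

Bob, Carol, Dave, Eve, Heidi, Ivan, Mona, Nora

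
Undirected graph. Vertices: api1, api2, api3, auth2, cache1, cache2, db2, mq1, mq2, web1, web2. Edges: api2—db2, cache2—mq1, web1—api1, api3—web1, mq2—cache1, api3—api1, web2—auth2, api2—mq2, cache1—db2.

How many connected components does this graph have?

From api1: component {api1, api3, web1}.
From api2: component {api2, cache1, db2, mq2}.
From auth2: component {auth2, web2}.
From cache2: component {cache2, mq1}.
That's 4 components.

4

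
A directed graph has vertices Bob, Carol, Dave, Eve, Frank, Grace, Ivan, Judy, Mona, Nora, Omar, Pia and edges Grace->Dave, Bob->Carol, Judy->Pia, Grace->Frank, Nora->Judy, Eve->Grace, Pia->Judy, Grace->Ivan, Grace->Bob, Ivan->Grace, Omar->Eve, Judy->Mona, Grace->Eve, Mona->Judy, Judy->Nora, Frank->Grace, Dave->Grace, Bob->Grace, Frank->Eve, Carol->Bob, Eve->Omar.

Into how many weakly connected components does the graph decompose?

From Bob: component {Bob, Carol, Dave, Eve, Frank, Grace, Ivan, Omar}.
From Judy: component {Judy, Mona, Nora, Pia}.
That's 2 components.

2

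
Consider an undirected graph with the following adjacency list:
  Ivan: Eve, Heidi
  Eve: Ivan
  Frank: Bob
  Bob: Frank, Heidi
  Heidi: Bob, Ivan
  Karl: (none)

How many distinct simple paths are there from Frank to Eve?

1

Frank–Bob–Heidi–Ivan–Eve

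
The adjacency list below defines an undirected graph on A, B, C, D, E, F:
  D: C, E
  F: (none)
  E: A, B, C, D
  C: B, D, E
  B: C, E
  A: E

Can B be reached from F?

No

F has no edges, so nothing is reachable from it.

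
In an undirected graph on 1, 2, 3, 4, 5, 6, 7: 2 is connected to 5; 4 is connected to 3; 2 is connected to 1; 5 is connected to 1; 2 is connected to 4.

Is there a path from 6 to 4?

No

6 has no edges, so nothing is reachable from it.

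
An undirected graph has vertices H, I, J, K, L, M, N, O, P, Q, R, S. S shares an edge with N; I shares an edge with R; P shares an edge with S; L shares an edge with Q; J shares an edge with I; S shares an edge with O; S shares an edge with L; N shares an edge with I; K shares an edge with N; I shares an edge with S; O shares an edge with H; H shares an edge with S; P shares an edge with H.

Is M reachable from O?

No

Explore from O.
Distance 1: reach H, S.
Distance 2: reach I, L, N, P.
Distance 3: reach J, K, Q, R.
The search is exhausted without reaching M; it lies in a different component.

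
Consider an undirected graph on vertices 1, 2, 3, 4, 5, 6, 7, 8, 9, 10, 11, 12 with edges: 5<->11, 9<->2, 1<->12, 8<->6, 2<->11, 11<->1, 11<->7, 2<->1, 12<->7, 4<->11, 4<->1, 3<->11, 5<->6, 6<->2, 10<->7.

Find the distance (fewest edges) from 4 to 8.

4

Distance 0: 4.
Distance 1: 1, 11.
Distance 2: 2, 3, 5, 7, 12.
Distance 3: 6, 9, 10.
Distance 4: 8 — contains 8.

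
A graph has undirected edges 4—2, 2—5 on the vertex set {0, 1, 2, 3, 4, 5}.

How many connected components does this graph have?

4

From 0: component {0}.
From 1: component {1}.
From 2: component {2, 4, 5}.
From 3: component {3}.
That's 4 components.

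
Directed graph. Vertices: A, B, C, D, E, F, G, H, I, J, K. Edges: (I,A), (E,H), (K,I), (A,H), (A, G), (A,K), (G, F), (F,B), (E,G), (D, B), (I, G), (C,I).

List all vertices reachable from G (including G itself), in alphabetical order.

Start at G.
Its neighbours: F.
Then their neighbours: B.
Nothing further is reachable.

B, F, G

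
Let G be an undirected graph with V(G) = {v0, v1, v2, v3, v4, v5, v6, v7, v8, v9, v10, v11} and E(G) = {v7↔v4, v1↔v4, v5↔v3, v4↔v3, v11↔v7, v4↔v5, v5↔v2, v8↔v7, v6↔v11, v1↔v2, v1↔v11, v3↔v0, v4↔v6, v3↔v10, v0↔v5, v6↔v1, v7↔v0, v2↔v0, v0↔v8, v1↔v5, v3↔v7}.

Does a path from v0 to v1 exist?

Yes

Explore from v0.
Distance 1: reach v2, v3, v5, v7, v8.
Distance 2: reach v1, v4, v10, v11.
Found v1.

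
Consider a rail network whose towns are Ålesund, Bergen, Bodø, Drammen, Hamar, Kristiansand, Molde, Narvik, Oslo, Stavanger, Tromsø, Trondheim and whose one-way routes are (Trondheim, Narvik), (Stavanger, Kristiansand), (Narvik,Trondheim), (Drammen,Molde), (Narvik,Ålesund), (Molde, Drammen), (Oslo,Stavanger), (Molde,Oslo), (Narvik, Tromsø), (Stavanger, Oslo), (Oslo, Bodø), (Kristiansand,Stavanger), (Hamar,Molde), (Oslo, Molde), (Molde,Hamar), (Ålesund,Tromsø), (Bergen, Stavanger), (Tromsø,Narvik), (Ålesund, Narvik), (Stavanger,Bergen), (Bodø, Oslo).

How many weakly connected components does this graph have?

From Ålesund: component {Ålesund, Narvik, Tromsø, Trondheim}.
From Bergen: component {Bergen, Bodø, Drammen, Hamar, Kristiansand, Molde, Oslo, Stavanger}.
That's 2 components.

2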